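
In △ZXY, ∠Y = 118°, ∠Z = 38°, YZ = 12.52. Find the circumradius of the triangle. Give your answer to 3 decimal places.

R ≈ 15.391

The third angle is ∠X = 180° − ∠Y − ∠Z = 24.00°.
Law of sines: XY = YZ·sin Z/sin X ≈ 18.951.
Law of sines: ZX = YZ·sin Y/sin X ≈ 27.179.
Circumradius = YZ/(2 sin X) ≈ 15.391.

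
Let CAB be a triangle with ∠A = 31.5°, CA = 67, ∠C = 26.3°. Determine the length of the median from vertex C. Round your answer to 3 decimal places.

The third angle is ∠B = 180° − ∠C − ∠A = 122.20°.
Law of sines: AB = CA·sin C/sin B ≈ 35.082.
Law of sines: BC = CA·sin A/sin B ≈ 41.37.
Median from C: ½√(2·BC² + 2·CA² − AB²) ≈ 52.845.

52.845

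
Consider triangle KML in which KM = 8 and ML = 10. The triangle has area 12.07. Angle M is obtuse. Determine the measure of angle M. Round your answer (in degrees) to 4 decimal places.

162.4373

From area = ½·KM·ML·sin M, we get sin M = 2·area/(KM·ML) ≈ 0.30175.
Taking the obtuse solution, ∠M ≈ 162.44°.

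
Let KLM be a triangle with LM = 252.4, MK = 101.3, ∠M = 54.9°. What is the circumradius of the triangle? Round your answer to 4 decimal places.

By the law of cosines, KL² = LM² + MK² − 2·LM·MK·cos M = 44564, so KL ≈ 211.1.
Area = ½·LM·MK·sin M ≈ 10459.
Circumradius = KL/(2 sin M) ≈ 129.01.

129.0115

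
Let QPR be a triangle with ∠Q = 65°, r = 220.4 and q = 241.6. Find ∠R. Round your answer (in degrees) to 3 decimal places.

55.769

Law of sines: sin R = r·sin Q/q ≈ 0.82678.
Since q ≥ r, only the acute value applies: ∠R ≈ 55.77°.
Then ∠P = 180° − ∠Q − ∠R ≈ 59.23°.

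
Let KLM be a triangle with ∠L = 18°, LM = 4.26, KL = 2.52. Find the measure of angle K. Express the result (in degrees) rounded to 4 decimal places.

∠K ≈ 139.3191°

By the law of cosines, MK² = KL² + LM² − 2·KL·LM·cos L = 4.0784, so MK ≈ 2.0195.
Law of cosines again: cos K = (MK² + KL² − LM²)/(2·MK·KL) ≈ -0.75835, so ∠K ≈ 139.32°.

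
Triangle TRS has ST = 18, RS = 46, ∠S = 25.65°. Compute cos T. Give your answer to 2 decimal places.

By the law of cosines, TR² = RS² + ST² − 2·RS·ST·cos S = 947.19, so TR ≈ 30.776.
Law of cosines again: cos T = (ST² + TR² − RS²)/(2·ST·TR) ≈ -0.76250, so ∠T ≈ 139.68°.

cos T ≈ -0.76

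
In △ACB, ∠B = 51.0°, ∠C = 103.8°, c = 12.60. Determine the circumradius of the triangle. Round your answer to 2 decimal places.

6.49

The third angle is ∠A = 180° − ∠C − ∠B = 25.20°.
Law of sines: a = c·sin A/sin C ≈ 5.5243.
Law of sines: b = c·sin B/sin C ≈ 10.083.
Circumradius = c/(2 sin C) ≈ 6.4873.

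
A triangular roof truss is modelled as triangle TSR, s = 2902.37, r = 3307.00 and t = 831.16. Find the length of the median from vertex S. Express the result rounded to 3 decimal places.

m_S ≈ 1925.513

Median from S: ½√(2·r² + 2·t² − s²) ≈ 1925.5.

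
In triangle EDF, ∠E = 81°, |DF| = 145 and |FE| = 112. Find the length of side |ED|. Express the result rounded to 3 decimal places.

111.265

Law of sines: sin D = |FE|·sin E/|DF| ≈ 0.76290.
Since |DF| ≥ |FE|, only the acute value applies: ∠D ≈ 49.72°.
Then ∠F = 180° − ∠E − ∠D ≈ 49.28°.
Law of sines gives |ED| = |DF|·sin F/sin E ≈ 111.26.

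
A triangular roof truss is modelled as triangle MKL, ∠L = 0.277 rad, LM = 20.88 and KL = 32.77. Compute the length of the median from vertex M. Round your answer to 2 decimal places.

By the law of cosines, MK² = KL² + LM² − 2·KL·LM·cos L = 193.54, so MK ≈ 13.912.
Median from M: ½√(2·LM² + 2·MK² − KL²) ≈ 6.8035.

m_M ≈ 6.80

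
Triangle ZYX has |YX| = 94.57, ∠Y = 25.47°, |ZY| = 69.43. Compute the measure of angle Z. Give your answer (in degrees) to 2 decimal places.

By the law of cosines, |XZ|² = |ZY|² + |YX|² − 2·|ZY|·|YX|·cos Y = 1908.3, so |XZ| ≈ 43.684.
Law of cosines again: cos Z = (|XZ|² + |ZY|² − |YX|²)/(2·|XZ|·|ZY|) ≈ -0.36509, so ∠Z ≈ 111.41°.

111.41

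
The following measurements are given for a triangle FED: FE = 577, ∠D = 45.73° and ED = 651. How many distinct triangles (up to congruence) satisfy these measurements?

2

ED·sin D = 651·sin(45.73°) ≈ 466.2.
Since ED sin D < FE < ED (466.2 < 577 < 651), two triangles exist.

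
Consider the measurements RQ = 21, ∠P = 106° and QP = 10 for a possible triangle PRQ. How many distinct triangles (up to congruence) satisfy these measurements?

1

QP·sin P = 10·sin(106°) ≈ 9.613.
Since ∠P is not acute, a triangle exists only if RQ > QP; here RQ > QP, so there is exactly one triangle.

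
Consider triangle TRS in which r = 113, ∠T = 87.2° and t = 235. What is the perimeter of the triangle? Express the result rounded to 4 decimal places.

perimeter ≈ 559.6425

Law of sines: sin R = r·sin T/t ≈ 0.48028.
Since t ≥ r, only the acute value applies: ∠R ≈ 28.70°.
Then ∠S = 180° − ∠T − ∠R ≈ 64.10°.
Law of sines gives s = t·sin S/sin T ≈ 211.64.
Semiperimeter p = (235+113+211.64)/2 = 279.82.
Perimeter = 235 + 113 + 211.64 = 559.64.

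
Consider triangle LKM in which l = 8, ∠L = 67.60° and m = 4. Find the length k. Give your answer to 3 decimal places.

8.618

Law of sines: sin M = m·sin L/l ≈ 0.46227.
Since l ≥ m, only the acute value applies: ∠M ≈ 27.53°.
Then ∠K = 180° − ∠L − ∠M ≈ 84.87°.
Law of sines gives k = l·sin K/sin L ≈ 8.6182.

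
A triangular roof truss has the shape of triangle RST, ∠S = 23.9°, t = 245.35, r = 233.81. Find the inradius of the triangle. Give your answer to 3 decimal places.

By the law of cosines, s² = t² + r² − 2·t·r·cos S = 9970.9, so s ≈ 99.854.
Area = ½·t·r·sin S ≈ 11621.
Semiperimeter p = (233.81+99.854+245.35)/2 = 289.51.
Inradius = area/p = 11621/289.51 ≈ 40.139.

40.139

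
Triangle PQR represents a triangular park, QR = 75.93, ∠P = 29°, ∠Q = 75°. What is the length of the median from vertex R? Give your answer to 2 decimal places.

The third angle is ∠R = 180° − ∠P − ∠Q = 76.00°.
Law of sines: RP = QR·sin Q/sin P ≈ 151.28.
Law of sines: PQ = QR·sin R/sin P ≈ 151.97.
Median from R: ½√(2·QR² + 2·RP² − PQ²) ≈ 92.479.

m_R ≈ 92.48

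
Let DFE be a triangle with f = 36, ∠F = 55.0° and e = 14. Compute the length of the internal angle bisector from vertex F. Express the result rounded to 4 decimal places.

Law of sines: sin E = e·sin F/f ≈ 0.31856.
Since f ≥ e, only the acute value applies: ∠E ≈ 18.58°.
Then ∠D = 180° − ∠F − ∠E ≈ 106.42°.
Law of sines gives d = f·sin D/sin F ≈ 42.155.
The bisector from F has length 2·e·d·cos(∠F/2)/(e+d) ≈ 18.644.

18.6443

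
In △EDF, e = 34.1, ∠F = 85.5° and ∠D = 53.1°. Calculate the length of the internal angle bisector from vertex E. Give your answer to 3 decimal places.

42.808

The third angle is ∠E = 180° − ∠D − ∠F = 41.40°.
Law of sines: d = e·sin D/sin E ≈ 41.235.
Law of sines: f = e·sin F/sin E ≈ 51.405.
The bisector from E has length 2·d·f·cos(∠E/2)/(d+f) ≈ 42.808.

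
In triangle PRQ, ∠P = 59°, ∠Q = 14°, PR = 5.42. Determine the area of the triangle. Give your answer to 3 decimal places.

The third angle is ∠R = 180° − ∠Q − ∠P = 107.00°.
Law of sines: RQ = PR·sin P/sin Q ≈ 19.204.
Law of sines: QP = PR·sin R/sin Q ≈ 21.425.
Area = ½·PR·RQ·sin R ≈ 49.769.

49.769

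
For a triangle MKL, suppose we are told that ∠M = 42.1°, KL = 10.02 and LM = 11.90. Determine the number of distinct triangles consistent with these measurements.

LM·sin M = 11.90·sin(42.1°) ≈ 7.978.
Since LM sin M < KL < LM (7.978 < 10.02 < 11.90), two triangles exist.

2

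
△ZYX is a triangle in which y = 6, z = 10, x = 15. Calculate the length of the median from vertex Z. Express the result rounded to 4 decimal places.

Median from Z: ½√(2·y² + 2·x² − z²) ≈ 10.271.

m_Z ≈ 10.2713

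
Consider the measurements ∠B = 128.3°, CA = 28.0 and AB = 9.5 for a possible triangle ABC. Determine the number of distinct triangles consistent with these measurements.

AB·sin B = 9.5·sin(128.3°) ≈ 7.455.
Since ∠B is not acute, a triangle exists only if CA > AB; here CA > AB, so there is exactly one triangle.

1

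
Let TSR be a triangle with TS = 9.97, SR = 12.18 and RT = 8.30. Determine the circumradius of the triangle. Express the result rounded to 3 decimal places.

6.135

By the law of cosines, cos T = (RT² + TS² − SR²) / (2·RT·TS) ≈ 0.12047, so ∠T ≈ 1.450 rad.
Circumradius = SR/(2 sin T) ≈ 6.1347.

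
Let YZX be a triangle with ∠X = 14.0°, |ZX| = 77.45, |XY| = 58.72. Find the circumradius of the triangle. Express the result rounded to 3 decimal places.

By the law of cosines, |YZ|² = |ZX|² + |XY|² − 2·|ZX|·|XY|·cos X = 620.99, so |YZ| ≈ 24.92.
Area = ½·|ZX|·|XY|·sin X ≈ 550.11.
Circumradius = |YZ|/(2 sin X) ≈ 51.504.

R ≈ 51.504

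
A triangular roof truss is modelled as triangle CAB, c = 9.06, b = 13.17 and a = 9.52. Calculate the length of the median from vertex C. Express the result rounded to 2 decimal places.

10.56

Median from C: ½√(2·a² + 2·b² − c²) ≈ 10.56.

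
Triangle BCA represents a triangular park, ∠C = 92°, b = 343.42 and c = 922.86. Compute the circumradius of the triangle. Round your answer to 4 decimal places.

Law of sines: sin B = b·sin C/c ≈ 0.37190.
Since c ≥ b, only the acute value applies: ∠B ≈ 21.83°.
Then ∠A = 180° − ∠C − ∠B ≈ 66.17°.
Law of sines gives a = c·sin A/sin C ≈ 844.68.
Circumradius = c/(2 sin C) ≈ 461.71.

R ≈ 461.7113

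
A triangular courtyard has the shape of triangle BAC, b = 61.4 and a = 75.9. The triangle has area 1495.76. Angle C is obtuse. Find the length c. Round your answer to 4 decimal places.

129.1413

From area = ½·b·a·sin C, we get sin C = 2·area/(b·a) ≈ 0.64192.
Taking the obtuse solution, ∠C ≈ 140.06°.
Law of cosines then gives c ≈ 129.14.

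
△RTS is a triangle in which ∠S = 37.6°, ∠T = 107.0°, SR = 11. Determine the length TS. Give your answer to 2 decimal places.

6.66

The third angle is ∠R = 180° − ∠T − ∠S = 35.40°.
Law of sines: TS = SR·sin R/sin T ≈ 6.6632.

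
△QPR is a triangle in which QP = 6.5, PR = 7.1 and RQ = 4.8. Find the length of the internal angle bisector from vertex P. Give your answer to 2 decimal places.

t_P ≈ 6.36

By the law of cosines, cos P = (QP² + PR² − RQ²) / (2·QP·PR) ≈ 0.75428, so ∠P ≈ 41.04°.
The bisector from P has length 2·QP·PR·cos(∠P/2)/(QP+PR) ≈ 6.3562.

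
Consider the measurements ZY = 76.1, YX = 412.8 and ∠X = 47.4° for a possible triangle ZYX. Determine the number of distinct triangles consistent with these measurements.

0

YX·sin X = 412.8·sin(47.4°) ≈ 303.9.
Since ZY = 76.1 < 303.9 = YX sin X, no triangle exists.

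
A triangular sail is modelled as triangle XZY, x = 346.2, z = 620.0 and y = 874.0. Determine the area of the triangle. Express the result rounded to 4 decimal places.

area ≈ 85471.0596

Semiperimeter s = (346.2 + 620 + 874)/2 = 920.1.
Heron's formula: area = √(920.1·573.9·300.1·46.1) ≈ 85471.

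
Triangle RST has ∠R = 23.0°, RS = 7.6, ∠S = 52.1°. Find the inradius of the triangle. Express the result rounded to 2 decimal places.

r ≈ 1.09

The third angle is ∠T = 180° − ∠R − ∠S = 104.90°.
Law of sines: ST = RS·sin R/sin T ≈ 3.0729.
Law of sines: TR = RS·sin S/sin T ≈ 6.2057.
Area = ½·RS·ST·sin S ≈ 9.2141.
Semiperimeter s = (3.0729+6.2057+7.6)/2 = 8.4393.
Inradius = area/s = 9.2141/8.4393 ≈ 1.0918.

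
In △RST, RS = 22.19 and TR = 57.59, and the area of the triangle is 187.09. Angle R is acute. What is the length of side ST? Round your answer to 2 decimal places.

From area = ½·TR·RS·sin R, we get sin R = 2·area/(TR·RS) ≈ 0.29280.
Taking the acute solution, ∠R ≈ 17.03°.
Law of cosines then gives ST ≈ 36.948.

36.95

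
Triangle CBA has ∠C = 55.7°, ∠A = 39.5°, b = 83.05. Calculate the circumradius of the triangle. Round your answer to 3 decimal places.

R ≈ 41.697

The third angle is ∠B = 180° − ∠A − ∠C = 84.80°.
Law of sines: c = b·sin C/sin B ≈ 68.891.
Law of sines: a = b·sin A/sin B ≈ 53.045.
Circumradius = b/(2 sin B) ≈ 41.697.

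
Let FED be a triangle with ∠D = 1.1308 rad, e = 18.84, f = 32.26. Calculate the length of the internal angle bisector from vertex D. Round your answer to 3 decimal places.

t_D ≈ 20.086

By the law of cosines, d² = f² + e² − 2·f·e·cos D = 877.9, so d ≈ 29.629.
The bisector from D has length 2·f·e·cos(∠D/2)/(f+e) ≈ 20.086.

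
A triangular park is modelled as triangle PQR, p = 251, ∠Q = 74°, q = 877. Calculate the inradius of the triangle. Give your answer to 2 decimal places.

107.89

Law of sines: sin P = p·sin Q/q ≈ 0.27512.
Since q ≥ p, only the acute value applies: ∠P ≈ 15.97°.
Then ∠R = 180° − ∠Q − ∠P ≈ 90.03°.
Law of sines gives r = q·sin R/sin Q ≈ 912.34.
Area = ½·q·p·sin R ≈ 1.1006e+05.
Semiperimeter s = (251+877+912.34)/2 = 1020.2.
Inradius = area/s = 1.1006e+05/1020.2 ≈ 107.89.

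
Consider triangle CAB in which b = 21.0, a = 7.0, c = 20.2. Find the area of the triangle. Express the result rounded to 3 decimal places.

70.586

Semiperimeter s = (20.2 + 7 + 21)/2 = 24.1.
Heron's formula: area = √(24.1·3.9·17.1·3.1) ≈ 70.586.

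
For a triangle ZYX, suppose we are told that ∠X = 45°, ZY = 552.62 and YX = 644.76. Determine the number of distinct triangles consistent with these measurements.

2

YX·sin X = 644.76·sin(45°) ≈ 455.9.
Since YX sin X < ZY < YX (455.9 < 552.62 < 644.76), two triangles exist.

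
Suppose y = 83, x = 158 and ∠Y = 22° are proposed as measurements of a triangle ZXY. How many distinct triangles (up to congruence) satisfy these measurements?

x·sin Y = 158·sin(22°) ≈ 59.19.
Since x sin Y < y < x (59.19 < 83 < 158), two triangles exist.

2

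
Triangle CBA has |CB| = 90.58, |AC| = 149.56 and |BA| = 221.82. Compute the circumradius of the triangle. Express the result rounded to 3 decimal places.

152.758

By the law of cosines, cos C = (|AC|² + |CB|² − |BA|²) / (2·|AC|·|CB|) ≈ -0.68764, so ∠C ≈ 2.3290 rad.
Circumradius = |BA|/(2 sin C) ≈ 152.76.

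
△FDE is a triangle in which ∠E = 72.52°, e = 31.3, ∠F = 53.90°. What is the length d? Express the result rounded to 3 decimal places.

26.406

The third angle is ∠D = 180° − ∠E − ∠F = 53.58°.
Law of sines: d = e·sin D/sin E ≈ 26.406.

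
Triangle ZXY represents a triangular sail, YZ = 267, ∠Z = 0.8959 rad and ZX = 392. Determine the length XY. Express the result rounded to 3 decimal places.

306.857

By the law of cosines, XY² = YZ² + ZX² − 2·YZ·ZX·cos Z = 94161, so XY ≈ 306.86.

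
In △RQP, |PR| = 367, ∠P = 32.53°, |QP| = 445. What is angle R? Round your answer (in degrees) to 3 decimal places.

By the law of cosines, |RQ|² = |QP|² + |PR|² − 2·|QP|·|PR|·cos P = 57329, so |RQ| ≈ 239.43.
Law of cosines again: cos R = (|PR|² + |RQ|² − |QP|²)/(2·|PR|·|RQ|) ≈ -0.03418, so ∠R ≈ 91.96°.

91.959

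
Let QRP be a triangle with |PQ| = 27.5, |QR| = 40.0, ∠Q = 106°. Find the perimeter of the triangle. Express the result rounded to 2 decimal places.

By the law of cosines, |RP|² = |PQ|² + |QR|² − 2·|PQ|·|QR|·cos Q = 2962.7, so |RP| ≈ 54.43.
Semiperimeter s = (54.43+27.5+40)/2 = 60.965.
Perimeter = 54.43 + 27.5 + 40 = 121.93.

121.93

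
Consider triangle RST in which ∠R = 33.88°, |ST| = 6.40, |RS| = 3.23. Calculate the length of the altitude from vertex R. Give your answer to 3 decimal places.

h_R ≈ 2.482

Law of sines: sin T = |RS|·sin R/|ST| ≈ 0.28134.
Since |ST| ≥ |RS|, only the acute value applies: ∠T ≈ 16.34°.
Then ∠S = 180° − ∠R − ∠T ≈ 129.78°.
Law of sines gives |TR| = |ST|·sin S/sin R ≈ 8.8231.
Area = ½·|ST|·|RS|·sin S ≈ 7.9433.
The altitude from R has length 2·area/|ST| ≈ 2.4823.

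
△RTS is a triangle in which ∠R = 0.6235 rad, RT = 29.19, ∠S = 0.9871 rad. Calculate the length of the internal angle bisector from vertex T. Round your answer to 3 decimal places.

17.329

The third angle is ∠T = π − ∠S − ∠R = 1.5310 rad.
Law of sines: TS = RT·sin R/sin S ≈ 20.425.
Law of sines: SR = RT·sin T/sin S ≈ 34.954.
The bisector from T has length 2·RT·TS·cos(∠T/2)/(RT+TS) ≈ 17.329.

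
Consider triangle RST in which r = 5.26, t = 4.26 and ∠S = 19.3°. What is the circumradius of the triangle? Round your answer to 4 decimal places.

2.8377

By the law of cosines, s² = t² + r² − 2·t·r·cos S = 3.5186, so s ≈ 1.8758.
Area = ½·t·r·sin S ≈ 3.703.
Circumradius = s/(2 sin S) ≈ 2.8377.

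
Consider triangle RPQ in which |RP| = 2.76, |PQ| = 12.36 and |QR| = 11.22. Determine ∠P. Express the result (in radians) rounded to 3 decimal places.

1.041

By the law of cosines, cos P = (|RP|² + |PQ|² − |QR|²) / (2·|RP|·|PQ|) ≈ 0.50565, so ∠P ≈ 1.0407 rad.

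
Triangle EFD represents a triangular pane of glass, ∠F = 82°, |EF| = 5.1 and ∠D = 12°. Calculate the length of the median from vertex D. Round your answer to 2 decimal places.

m_D ≈ 24.25

The third angle is ∠E = 180° − ∠F − ∠D = 86.00°.
Law of sines: |FD| = |EF|·sin E/sin D ≈ 24.47.
Law of sines: |DE| = |EF|·sin F/sin D ≈ 24.291.
Median from D: ½√(2·|FD|² + 2·|DE|² − |EF|²) ≈ 24.247.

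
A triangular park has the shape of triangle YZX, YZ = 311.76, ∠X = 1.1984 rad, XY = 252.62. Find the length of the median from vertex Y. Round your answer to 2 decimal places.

241.95

Law of sines: sin Z = XY·sin X/YZ ≈ 0.75476.
Since YZ ≥ XY, only the acute value applies: ∠Z ≈ 0.8553 rad.
Then ∠Y = π − ∠X − ∠Z ≈ 1.0879 rad.
Law of sines gives ZX = YZ·sin Y/sin X ≈ 296.43.
Median from Y: ½√(2·XY² + 2·YZ² − ZX²) ≈ 241.95.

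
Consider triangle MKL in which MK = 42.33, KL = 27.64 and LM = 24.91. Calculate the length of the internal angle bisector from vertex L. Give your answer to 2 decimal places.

t_L ≈ 15.55

By the law of cosines, cos L = (KL² + LM² − MK²) / (2·KL·LM) ≈ -0.29582, so ∠L ≈ 107.21°.
The bisector from L has length 2·KL·LM·cos(∠L/2)/(KL+LM) ≈ 15.549.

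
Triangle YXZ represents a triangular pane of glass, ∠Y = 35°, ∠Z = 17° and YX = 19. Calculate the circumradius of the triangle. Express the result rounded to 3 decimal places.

The third angle is ∠X = 180° − ∠Z − ∠Y = 128.00°.
Law of sines: XZ = YX·sin Y/sin Z ≈ 37.274.
Law of sines: ZY = YX·sin X/sin Z ≈ 51.209.
Circumradius = YX/(2 sin Z) ≈ 32.493.

R ≈ 32.493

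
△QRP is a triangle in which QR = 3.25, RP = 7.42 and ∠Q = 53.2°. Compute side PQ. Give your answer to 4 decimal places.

8.8955

Law of sines: sin P = QR·sin Q/RP ≈ 0.35072.
Since RP ≥ QR, only the acute value applies: ∠P ≈ 20.53°.
Then ∠R = 180° − ∠Q − ∠P ≈ 106.27°.
Law of sines gives PQ = RP·sin R/sin Q ≈ 8.8955.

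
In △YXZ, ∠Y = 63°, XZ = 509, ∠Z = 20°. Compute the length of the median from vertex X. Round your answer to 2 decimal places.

The third angle is ∠X = 180° − ∠Z − ∠Y = 97.00°.
Law of sines: ZY = XZ·sin X/sin Y ≈ 567.01.
Law of sines: YX = XZ·sin Z/sin Y ≈ 195.38.
Median from X: ½√(2·YX² + 2·XZ² − ZY²) ≈ 261.25.

m_X ≈ 261.25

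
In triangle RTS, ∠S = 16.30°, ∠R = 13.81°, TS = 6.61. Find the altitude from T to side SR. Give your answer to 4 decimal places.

The third angle is ∠T = 180° − ∠S − ∠R = 149.89°.
Law of sines: SR = TS·sin T/sin R ≈ 13.892.
Law of sines: RT = TS·sin S/sin R ≈ 7.772.
Area = ½·TS·SR·sin S ≈ 12.886.
The altitude from T has length 2·area/SR ≈ 1.8552.

h_T ≈ 1.8552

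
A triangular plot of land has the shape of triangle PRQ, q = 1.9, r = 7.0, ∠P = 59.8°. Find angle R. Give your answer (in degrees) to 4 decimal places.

105.0006

By the law of cosines, p² = r² + q² − 2·r·q·cos P = 39.23, so p ≈ 6.2634.
Law of cosines again: cos R = (q² + p² − r²)/(2·q·p) ≈ -0.25883, so ∠R ≈ 105.00°.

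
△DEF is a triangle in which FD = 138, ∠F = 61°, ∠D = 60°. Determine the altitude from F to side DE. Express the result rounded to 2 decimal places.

119.51

The third angle is ∠E = 180° − ∠F − ∠D = 59.00°.
Law of sines: EF = FD·sin D/sin E ≈ 139.43.
Law of sines: DE = FD·sin F/sin E ≈ 140.81.
Area = ½·FD·EF·sin F ≈ 8414.2.
The altitude from F has length 2·area/DE ≈ 119.51.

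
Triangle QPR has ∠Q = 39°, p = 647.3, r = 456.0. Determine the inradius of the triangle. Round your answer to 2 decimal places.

122.74

By the law of cosines, q² = p² + r² − 2·p·r·cos Q = 1.6815e+05, so q ≈ 410.07.
Area = ½·p·r·sin Q ≈ 92878.
Semiperimeter s = (410.07+647.3+456)/2 = 756.68.
Inradius = area/s = 92878/756.68 ≈ 122.74.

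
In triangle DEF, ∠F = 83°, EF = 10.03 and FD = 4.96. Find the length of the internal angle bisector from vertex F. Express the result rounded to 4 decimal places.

t_F ≈ 4.9713

By the law of cosines, DE² = EF² + FD² − 2·EF·FD·cos F = 113.08, so DE ≈ 10.634.
The bisector from F has length 2·EF·FD·cos(∠F/2)/(EF+FD) ≈ 4.9713.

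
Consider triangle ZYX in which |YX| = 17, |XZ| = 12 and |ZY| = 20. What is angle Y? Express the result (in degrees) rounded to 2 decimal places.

By the law of cosines, cos Y = (|ZY|² + |YX|² − |XZ|²) / (2·|ZY|·|YX|) ≈ 0.80147, so ∠Y ≈ 36.73°.

∠Y ≈ 36.73°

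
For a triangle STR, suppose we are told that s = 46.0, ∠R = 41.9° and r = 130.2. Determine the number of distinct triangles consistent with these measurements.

s·sin R = 46.0·sin(41.9°) ≈ 30.72.
Since r ≥ s, exactly one triangle exists.

1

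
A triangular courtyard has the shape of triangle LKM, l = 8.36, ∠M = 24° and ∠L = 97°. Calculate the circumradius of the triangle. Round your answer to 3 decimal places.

The third angle is ∠K = 180° − ∠M − ∠L = 59.00°.
Law of sines: k = l·sin K/sin L ≈ 7.2197.
Law of sines: m = l·sin M/sin L ≈ 3.4259.
Circumradius = l/(2 sin L) ≈ 4.2114.

R ≈ 4.211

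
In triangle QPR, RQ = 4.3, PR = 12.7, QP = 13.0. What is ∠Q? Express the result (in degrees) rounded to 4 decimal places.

∠Q ≈ 76.4469°

By the law of cosines, cos Q = (RQ² + QP² − PR²) / (2·RQ·QP) ≈ 0.23435, so ∠Q ≈ 76.45°.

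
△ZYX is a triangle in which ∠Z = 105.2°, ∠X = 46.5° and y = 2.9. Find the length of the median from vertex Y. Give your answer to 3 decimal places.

5.016

The third angle is ∠Y = 180° − ∠X − ∠Z = 28.30°.
Law of sines: z = y·sin Z/sin Y ≈ 5.903.
Law of sines: x = y·sin X/sin Y ≈ 4.4371.
Median from Y: ½√(2·x² + 2·z² − y²) ≈ 5.0164.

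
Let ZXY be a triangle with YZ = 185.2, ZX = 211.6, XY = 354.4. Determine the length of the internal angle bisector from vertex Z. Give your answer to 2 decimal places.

By the law of cosines, cos Z = (YZ² + ZX² − XY²) / (2·YZ·ZX) ≈ -0.59362, so ∠Z ≈ 126.41°.
The bisector from Z has length 2·YZ·ZX·cos(∠Z/2)/(YZ+ZX) ≈ 89.036.

89.04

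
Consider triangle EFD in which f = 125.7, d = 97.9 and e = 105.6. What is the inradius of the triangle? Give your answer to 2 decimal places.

Semiperimeter s = (105.6 + 125.7 + 97.9)/2 = 164.6.
Heron's formula: area = √(164.6·59·38.9·66.7) ≈ 5019.7.
Inradius = area/s = 5019.7/164.6 ≈ 30.496.

30.50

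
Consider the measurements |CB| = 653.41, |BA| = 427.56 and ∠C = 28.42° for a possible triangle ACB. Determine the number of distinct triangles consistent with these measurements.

|CB|·sin C = 653.41·sin(28.42°) ≈ 311.
Since |CB| sin C < |BA| < |CB| (311 < 427.56 < 653.41), two triangles exist.

2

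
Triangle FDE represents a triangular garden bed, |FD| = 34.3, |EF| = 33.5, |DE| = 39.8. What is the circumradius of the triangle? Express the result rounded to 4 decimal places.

20.9383

By the law of cosines, cos F = (|EF|² + |FD|² − |DE|²) / (2·|EF|·|FD|) ≈ 0.31100, so ∠F ≈ 71.88°.
Circumradius = |DE|/(2 sin F) ≈ 20.938.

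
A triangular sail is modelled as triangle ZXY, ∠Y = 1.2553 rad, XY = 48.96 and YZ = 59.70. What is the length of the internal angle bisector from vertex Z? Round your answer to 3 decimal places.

By the law of cosines, ZX² = XY² + YZ² − 2·XY·YZ·cos Y = 4147.3, so ZX ≈ 64.399.
Law of cosines again: cos Z = (YZ² + ZX² − XY²)/(2·YZ·ZX) ≈ 0.69113, so ∠Z ≈ 0.8077 rad.
The bisector from Z has length 2·YZ·ZX·cos(∠Z/2)/(YZ+ZX) ≈ 56.976.

t_Z ≈ 56.976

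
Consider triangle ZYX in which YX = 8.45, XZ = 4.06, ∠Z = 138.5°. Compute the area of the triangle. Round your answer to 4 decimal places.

Law of sines: sin Y = XZ·sin Z/YX ≈ 0.31837.
Since YX ≥ XZ, only the acute value applies: ∠Y ≈ 18.56°.
Then ∠X = 180° − ∠Z − ∠Y ≈ 22.94°.
Law of sines gives ZY = YX·sin X/sin Z ≈ 4.9696.
Area = ½·YX·XZ·sin X ≈ 6.6846.

area ≈ 6.6846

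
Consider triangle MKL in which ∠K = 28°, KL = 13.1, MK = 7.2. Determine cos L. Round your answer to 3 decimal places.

By the law of cosines, LM² = MK² + KL² − 2·MK·KL·cos K = 56.891, so LM ≈ 7.5426.
Law of cosines again: cos L = (KL² + LM² − MK²)/(2·KL·LM) ≈ 0.89396, so ∠L ≈ 26.62°.

cos L ≈ 0.894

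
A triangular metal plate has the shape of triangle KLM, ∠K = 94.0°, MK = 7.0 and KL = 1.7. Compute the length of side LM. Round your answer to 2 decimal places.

By the law of cosines, LM² = MK² + KL² − 2·MK·KL·cos K = 53.55, so LM ≈ 7.3178.

7.32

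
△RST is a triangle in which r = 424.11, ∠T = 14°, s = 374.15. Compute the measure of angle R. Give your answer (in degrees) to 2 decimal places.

∠R ≈ 110.01°

By the law of cosines, t² = r² + s² − 2·r·s·cos T = 11923, so t ≈ 109.19.
Law of cosines again: cos R = (s² + t² − r²)/(2·s·t) ≈ -0.34217, so ∠R ≈ 110.01°.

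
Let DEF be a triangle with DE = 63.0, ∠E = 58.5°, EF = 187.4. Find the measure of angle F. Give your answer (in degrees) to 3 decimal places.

∠F ≈ 19.173°

By the law of cosines, FD² = DE² + EF² − 2·DE·EF·cos E = 26750, so FD ≈ 163.56.
Law of cosines again: cos F = (EF² + FD² − DE²)/(2·EF·FD) ≈ 0.94453, so ∠F ≈ 19.17°.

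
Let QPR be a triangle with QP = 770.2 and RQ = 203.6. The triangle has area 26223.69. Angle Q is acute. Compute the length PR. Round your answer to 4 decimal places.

582.3205

From area = ½·RQ·QP·sin Q, we get sin Q = 2·area/(RQ·QP) ≈ 0.33446.
Taking the acute solution, ∠Q ≈ 19.54°.
Law of cosines then gives PR ≈ 582.32.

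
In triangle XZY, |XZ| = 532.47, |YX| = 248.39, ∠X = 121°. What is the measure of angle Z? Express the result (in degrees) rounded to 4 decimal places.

17.8692

By the law of cosines, |ZY|² = |YX|² + |XZ|² − 2·|YX|·|XZ|·cos X = 4.8146e+05, so |ZY| ≈ 693.87.
Law of cosines again: cos Z = (|XZ|² + |ZY|² − |YX|²)/(2·|XZ|·|ZY|) ≈ 0.95176, so ∠Z ≈ 17.87°.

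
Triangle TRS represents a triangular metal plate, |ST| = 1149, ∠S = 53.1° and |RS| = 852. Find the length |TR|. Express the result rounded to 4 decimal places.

By the law of cosines, |TR|² = |RS|² + |ST|² − 2·|RS|·|ST|·cos S = 8.7054e+05, so |TR| ≈ 933.03.

933.0298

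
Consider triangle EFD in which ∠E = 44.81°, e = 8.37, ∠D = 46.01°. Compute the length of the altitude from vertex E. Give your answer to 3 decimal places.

The third angle is ∠F = 180° − ∠D − ∠E = 89.18°.
Law of sines: f = e·sin F/sin E ≈ 11.875.
Law of sines: d = e·sin D/sin E ≈ 8.5446.
Area = ½·e·f·sin D ≈ 35.756.
The altitude from E has length 2·area/e ≈ 8.5437.

8.544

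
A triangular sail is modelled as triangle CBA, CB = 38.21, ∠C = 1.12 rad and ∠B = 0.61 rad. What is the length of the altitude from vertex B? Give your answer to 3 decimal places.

The third angle is ∠A = π − ∠C − ∠B = 1.412 rad.
Law of sines: BA = CB·sin C/sin A ≈ 34.833.
Law of sines: AC = CB·sin B/sin A ≈ 22.17.
Area = ½·CB·BA·sin B ≈ 381.24.
The altitude from B has length 2·area/AC ≈ 34.393.

34.393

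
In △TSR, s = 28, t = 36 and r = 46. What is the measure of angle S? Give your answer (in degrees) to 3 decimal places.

By the law of cosines, cos S = (r² + t² − s²) / (2·r·t) ≈ 0.79348, so ∠S ≈ 37.49°.

37.488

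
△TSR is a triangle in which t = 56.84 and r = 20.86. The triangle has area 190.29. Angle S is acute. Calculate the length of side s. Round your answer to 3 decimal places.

From area = ½·r·t·sin S, we get sin S = 2·area/(r·t) ≈ 0.32098.
Taking the acute solution, ∠S ≈ 18.72°.
Law of cosines then gives s ≈ 37.683.

37.683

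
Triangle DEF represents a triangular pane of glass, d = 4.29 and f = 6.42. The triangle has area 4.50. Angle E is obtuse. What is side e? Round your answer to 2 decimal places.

From area = ½·f·d·sin E, we get sin E = 2·area/(f·d) ≈ 0.32678.
Taking the obtuse solution, ∠E ≈ 160.93°.
Law of cosines then gives e ≈ 10.568.

10.57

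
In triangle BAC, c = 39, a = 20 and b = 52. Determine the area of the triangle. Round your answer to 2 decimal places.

area ≈ 337.32

Semiperimeter s = (52 + 20 + 39)/2 = 55.5.
Heron's formula: area = √(55.5·3.5·35.5·16.5) ≈ 337.32.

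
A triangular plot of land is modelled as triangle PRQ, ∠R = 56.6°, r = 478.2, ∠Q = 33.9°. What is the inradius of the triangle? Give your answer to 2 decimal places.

111.47

The third angle is ∠P = 180° − ∠R − ∠Q = 89.50°.
Law of sines: p = r·sin P/sin R ≈ 572.78.
Law of sines: q = r·sin Q/sin R ≈ 319.48.
Area = ½·r·p·sin Q ≈ 76384.
Semiperimeter s = (572.78+478.2+319.48)/2 = 685.23.
Inradius = area/s = 76384/685.23 ≈ 111.47.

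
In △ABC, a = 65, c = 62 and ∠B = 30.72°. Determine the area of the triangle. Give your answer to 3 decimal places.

area ≈ 1029.349

Area = ½·c·a·sin B ≈ 1029.3.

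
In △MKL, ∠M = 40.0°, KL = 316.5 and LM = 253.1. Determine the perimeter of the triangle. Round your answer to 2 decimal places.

Law of sines: sin K = LM·sin M/KL ≈ 0.51403.
Since KL ≥ LM, only the acute value applies: ∠K ≈ 30.93°.
Then ∠L = 180° − ∠M − ∠K ≈ 109.07°.
Law of sines gives MK = KL·sin L/sin M ≈ 465.37.
Semiperimeter s = (316.5+253.1+465.37)/2 = 517.49.
Perimeter = 316.5 + 253.1 + 465.37 = 1035.

perimeter ≈ 1034.97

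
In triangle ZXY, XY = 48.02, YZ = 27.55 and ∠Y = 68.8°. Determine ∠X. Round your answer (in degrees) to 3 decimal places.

By the law of cosines, ZX² = XY² + YZ² − 2·XY·YZ·cos Y = 2108.1, so ZX ≈ 45.914.
Law of cosines again: cos X = (ZX² + XY² − YZ²)/(2·ZX·XY) ≈ 0.82888, so ∠X ≈ 34.02°.

∠X ≈ 34.016°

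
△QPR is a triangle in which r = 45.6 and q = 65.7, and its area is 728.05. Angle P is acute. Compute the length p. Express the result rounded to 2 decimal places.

From area = ½·r·q·sin P, we get sin P = 2·area/(r·q) ≈ 0.48603.
Taking the acute solution, ∠P ≈ 29.08°.
Law of cosines then gives p ≈ 34.049.

34.05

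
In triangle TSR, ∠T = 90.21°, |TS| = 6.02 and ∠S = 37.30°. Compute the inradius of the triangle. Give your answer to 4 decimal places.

r ≈ 1.5205

The third angle is ∠R = 180° − ∠T − ∠S = 52.49°.
Law of sines: |SR| = |TS|·sin T/sin R ≈ 7.589.
Law of sines: |RT| = |TS|·sin S/sin R ≈ 4.5989.
Area = ½·|TS|·|SR|·sin S ≈ 13.843.
Semiperimeter s = (7.589+4.5989+6.02)/2 = 9.1039.
Inradius = area/s = 13.843/9.1039 ≈ 1.5205.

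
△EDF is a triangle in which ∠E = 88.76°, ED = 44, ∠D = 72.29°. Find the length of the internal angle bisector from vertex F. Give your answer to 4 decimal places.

The third angle is ∠F = 180° − ∠E − ∠D = 18.95°.
Law of sines: DF = ED·sin E/sin F ≈ 135.46.
Law of sines: FE = ED·sin D/sin F ≈ 129.07.
The bisector from F has length 2·DF·FE·cos(∠F/2)/(DF+FE) ≈ 130.38.

t_F ≈ 130.3848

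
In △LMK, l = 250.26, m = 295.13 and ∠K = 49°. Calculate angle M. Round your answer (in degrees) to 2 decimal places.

By the law of cosines, k² = l² + m² − 2·l·m·cos K = 52820, so k ≈ 229.83.
Law of cosines again: cos M = (k² + l² − m²)/(2·k·l) ≈ 0.24644, so ∠M ≈ 75.73°.

∠M ≈ 75.73°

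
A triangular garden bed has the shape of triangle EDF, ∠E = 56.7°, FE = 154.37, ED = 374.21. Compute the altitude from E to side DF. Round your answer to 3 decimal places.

152.352

By the law of cosines, DF² = FE² + ED² − 2·FE·ED·cos E = 1.0043e+05, so DF ≈ 316.91.
Area = ½·FE·ED·sin E ≈ 24141.
The altitude from E has length 2·area/DF ≈ 152.35.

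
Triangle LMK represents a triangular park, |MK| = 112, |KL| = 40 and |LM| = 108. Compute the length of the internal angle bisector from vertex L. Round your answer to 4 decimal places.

42.9653

By the law of cosines, cos L = (|KL|² + |LM|² − |MK|²) / (2·|KL|·|LM|) ≈ 0.08333, so ∠L ≈ 85.22°.
The bisector from L has length 2·|KL|·|LM|·cos(∠L/2)/(|KL|+|LM|) ≈ 42.965.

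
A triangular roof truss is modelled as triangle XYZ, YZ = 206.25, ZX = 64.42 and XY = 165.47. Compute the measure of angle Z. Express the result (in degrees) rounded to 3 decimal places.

By the law of cosines, cos Z = (YZ² + ZX² − XY²) / (2·YZ·ZX) ≈ 0.72662, so ∠Z ≈ 43.40°.

∠Z ≈ 43.396°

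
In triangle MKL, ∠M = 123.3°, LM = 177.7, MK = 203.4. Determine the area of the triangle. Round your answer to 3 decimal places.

15104.786

Area = ½·LM·MK·sin M ≈ 15105.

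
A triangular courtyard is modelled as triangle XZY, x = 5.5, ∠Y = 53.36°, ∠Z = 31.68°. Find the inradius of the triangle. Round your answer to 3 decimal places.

r ≈ 0.997

The third angle is ∠X = 180° − ∠Z − ∠Y = 94.96°.
Law of sines: z = x·sin Z/sin X ≈ 2.8993.
Law of sines: y = x·sin Y/sin X ≈ 4.4298.
Area = ½·x·z·sin Y ≈ 6.3976.
Semiperimeter s = (5.5+2.8993+4.4298)/2 = 6.4146.
Inradius = area/s = 6.3976/6.4146 ≈ 0.99736.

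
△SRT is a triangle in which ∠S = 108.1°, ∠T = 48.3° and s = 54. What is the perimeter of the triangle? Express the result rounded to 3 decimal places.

The third angle is ∠R = 180° − ∠T − ∠S = 23.60°.
Law of sines: r = s·sin R/sin S ≈ 22.744.
Law of sines: t = s·sin T/sin S ≈ 42.417.
Semiperimeter p = (54+22.744+42.417)/2 = 59.581.
Perimeter = 54 + 22.744 + 42.417 = 119.16.

perimeter ≈ 119.162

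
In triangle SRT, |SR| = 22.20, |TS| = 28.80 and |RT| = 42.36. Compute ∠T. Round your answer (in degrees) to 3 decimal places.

29.147

By the law of cosines, cos T = (|RT|² + |TS|² − |SR|²) / (2·|RT|·|TS|) ≈ 0.87337, so ∠T ≈ 29.15°.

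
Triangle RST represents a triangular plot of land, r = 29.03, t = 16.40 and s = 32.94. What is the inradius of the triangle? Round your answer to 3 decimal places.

Semiperimeter p = (29.03 + 32.94 + 16.4)/2 = 39.185.
Heron's formula: area = √(39.185·10.155·6.245·22.785) ≈ 237.95.
Inradius = area/p = 237.95/39.185 ≈ 6.0725.

6.073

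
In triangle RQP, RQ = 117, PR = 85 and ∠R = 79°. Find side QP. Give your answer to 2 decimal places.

By the law of cosines, QP² = PR² + RQ² − 2·PR·RQ·cos R = 17119, so QP ≈ 130.84.

130.84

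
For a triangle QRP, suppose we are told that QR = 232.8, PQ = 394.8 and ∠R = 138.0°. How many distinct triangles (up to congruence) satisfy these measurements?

QR·sin R = 232.8·sin(138.0°) ≈ 155.8.
Since ∠R is not acute, a triangle exists only if PQ > QR; here PQ > QR, so there is exactly one triangle.

1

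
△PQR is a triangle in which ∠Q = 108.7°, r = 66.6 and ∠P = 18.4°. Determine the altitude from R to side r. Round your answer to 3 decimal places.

The third angle is ∠R = 180° − ∠P − ∠Q = 52.90°.
Law of sines: p = r·sin P/sin R ≈ 26.357.
Law of sines: q = r·sin Q/sin R ≈ 79.094.
Area = ½·r·p·sin Q ≈ 831.37.
The altitude from R has length 2·area/r ≈ 24.966.

h_R ≈ 24.966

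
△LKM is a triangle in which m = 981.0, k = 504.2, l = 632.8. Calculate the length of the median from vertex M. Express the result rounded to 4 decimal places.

m_M ≈ 294.5106

Median from M: ½√(2·l² + 2·k² − m²) ≈ 294.51.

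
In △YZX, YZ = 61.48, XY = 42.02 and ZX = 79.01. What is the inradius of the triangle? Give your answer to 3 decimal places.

14.025

Semiperimeter s = (79.01 + 42.02 + 61.48)/2 = 91.255.
Heron's formula: area = √(91.255·12.245·49.235·29.775) ≈ 1279.9.
Inradius = area/s = 1279.9/91.255 ≈ 14.025.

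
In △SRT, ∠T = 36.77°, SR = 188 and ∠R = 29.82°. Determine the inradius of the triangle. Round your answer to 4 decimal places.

The third angle is ∠S = 180° − ∠R − ∠T = 113.41°.
Law of sines: RT = SR·sin S/sin T ≈ 288.21.
Law of sines: TS = SR·sin R/sin T ≈ 156.18.
Area = ½·SR·RT·sin R ≈ 13472.
Semiperimeter s = (288.21+156.18+188)/2 = 316.19.
Inradius = area/s = 13472/316.19 ≈ 42.607.

r ≈ 42.6073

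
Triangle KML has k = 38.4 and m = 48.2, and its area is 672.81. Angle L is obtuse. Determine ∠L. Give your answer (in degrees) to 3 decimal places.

∠L ≈ 133.363°

From area = ½·k·m·sin L, we get sin L = 2·area/(k·m) ≈ 0.72702.
Taking the obtuse solution, ∠L ≈ 133.36°.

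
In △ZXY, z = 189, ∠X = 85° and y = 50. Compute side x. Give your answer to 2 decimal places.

191.24

By the law of cosines, x² = y² + z² − 2·y·z·cos X = 36574, so x ≈ 191.24.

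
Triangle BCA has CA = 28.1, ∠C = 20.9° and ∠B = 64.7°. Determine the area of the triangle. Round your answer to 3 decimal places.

The third angle is ∠A = 180° − ∠B − ∠C = 94.40°.
Law of sines: AB = CA·sin C/sin B ≈ 11.088.
Law of sines: BC = CA·sin A/sin B ≈ 30.99.
Area = ½·CA·AB·sin A ≈ 155.33.

155.325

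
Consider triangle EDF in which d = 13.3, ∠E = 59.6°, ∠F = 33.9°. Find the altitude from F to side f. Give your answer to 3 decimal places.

The third angle is ∠D = 180° − ∠F − ∠E = 86.50°.
Law of sines: e = d·sin E/sin D ≈ 11.493.
Law of sines: f = d·sin F/sin D ≈ 7.4319.
Area = ½·d·e·sin F ≈ 42.627.
The altitude from F has length 2·area/f ≈ 11.471.

h_F ≈ 11.471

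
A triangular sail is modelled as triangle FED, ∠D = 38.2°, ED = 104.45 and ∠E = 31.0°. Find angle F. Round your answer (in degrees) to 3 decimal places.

The third angle is ∠F = 180° − ∠E − ∠D = 110.80°.

110.800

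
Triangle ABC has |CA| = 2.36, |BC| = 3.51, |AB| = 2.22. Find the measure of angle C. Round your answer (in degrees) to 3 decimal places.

38.524

By the law of cosines, cos C = (|BC|² + |CA|² − |AB|²) / (2·|BC|·|CA|) ≈ 0.78235, so ∠C ≈ 38.52°.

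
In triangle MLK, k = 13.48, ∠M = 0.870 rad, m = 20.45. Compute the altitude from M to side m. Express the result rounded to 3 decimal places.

h_M ≈ 13.279

Law of sines: sin K = k·sin M/m ≈ 0.50382.
Since m ≥ k, only the acute value applies: ∠K ≈ 0.528 rad.
Then ∠L = π − ∠M − ∠K ≈ 1.744 rad.
Law of sines gives l = m·sin L/sin M ≈ 26.357.
Area = ½·m·k·sin L ≈ 135.78.
The altitude from M has length 2·area/m ≈ 13.279.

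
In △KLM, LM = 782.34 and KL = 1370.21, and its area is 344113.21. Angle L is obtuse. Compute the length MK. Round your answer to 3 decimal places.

From area = ½·KL·LM·sin L, we get sin L = 2·area/(KL·LM) ≈ 0.64202.
Taking the obtuse solution, ∠L ≈ 2.4445 rad.
Law of cosines then gives MK ≈ 2033.

2033.043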